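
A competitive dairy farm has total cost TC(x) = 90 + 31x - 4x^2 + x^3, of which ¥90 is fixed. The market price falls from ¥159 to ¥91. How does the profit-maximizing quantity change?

MC = 31 - 8x + 3x^2; the shutdown threshold is min AVC = ¥27 (at x = 2).
With P = ¥159 above the shutdown price, P = MC gives x = 8.
At P = ¥91 ≥ min AVC, set P = MC: x = 6. The firm stays open but cuts output.

Output falls from 8 to 6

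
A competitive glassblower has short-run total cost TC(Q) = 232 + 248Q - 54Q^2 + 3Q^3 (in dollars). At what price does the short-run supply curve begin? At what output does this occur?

$5 per unit, at Q = 9

The shutdown price is the minimum of AVC. VC = 248Q - 54Q^2 + 3Q^3, so AVC = 248 - 54Q + 3Q^2.
At the minimum of AVC, MC = AVC. MC = 248 - 108Q + 9Q^2; setting MC = AVC gives 6Q^2 - 54Q = 0, so Q = 9. min AVC = 5.
The firm shuts down for any P below $5.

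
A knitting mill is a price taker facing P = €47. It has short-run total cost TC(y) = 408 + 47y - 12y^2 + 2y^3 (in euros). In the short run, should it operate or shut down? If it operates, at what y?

Produce at y = 4

Strip out fixed cost: VC = 47y - 12y^2 + 2y^3. Then AVC = 47 - 12y + 2y^2 and MC = 47 - 24y + 6y^2.
The AVC parabola has its vertex at y = 12/4 = 3, where AVC = 47 - 12·3 + 2·3^2 = €29.
Because €47 ≥ €29, revenue can cover variable cost; the firm operates.
P = MC gives -24y + 6y^2 = 0, with roots 0 and 4. Take the larger (rising MC): y* = 4.
Check: AVC at y = 4 is €31 ≤ P, so revenue covers variable cost.
Profit = P·y − TC = 47·4 − 532 = -€344, a loss, but smaller than the €408 fixed cost the firm would lose by shutting down.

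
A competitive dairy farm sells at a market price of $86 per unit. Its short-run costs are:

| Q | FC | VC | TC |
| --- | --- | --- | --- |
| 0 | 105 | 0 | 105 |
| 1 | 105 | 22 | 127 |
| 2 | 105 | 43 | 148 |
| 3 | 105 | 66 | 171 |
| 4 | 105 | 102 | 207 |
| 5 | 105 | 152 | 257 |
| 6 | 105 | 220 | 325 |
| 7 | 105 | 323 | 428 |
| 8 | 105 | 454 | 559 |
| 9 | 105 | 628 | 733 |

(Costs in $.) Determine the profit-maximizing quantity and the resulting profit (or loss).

Compute π = P·Q − TC at each output: Q=0: -105; Q=1: -41; Q=2: 24; Q=3: 87; Q=4: 137; Q=5: 173; Q=6: 191; Q=7: 174; Q=8: 129; Q=9: 41.
Profit is maximized at Q = 6. AVC there is 220/6 = $36.67 ≤ P, so producing beats shutting down (which would give -$105).

Q = 6; profit = $191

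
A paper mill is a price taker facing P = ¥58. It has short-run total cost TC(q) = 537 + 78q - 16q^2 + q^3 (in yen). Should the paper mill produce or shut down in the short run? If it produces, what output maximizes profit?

From TC, MC = TC'(q) = 78 - 32q + 3q^2 and AVC = VC/q = 78 - 16q + q^2.
AVC hits its minimum where MC = AVC, at q = 8, giving min AVC = 78 - 16·8 + 8^2 = ¥14.
Because ¥58 ≥ ¥14, revenue can cover variable cost; the firm operates.
Solving P = MC: 20 - 32q + 3q^2 = 0 ⇒ q = 2/3 or 10. On the upward-sloping branch, q* = 10.
Check: AVC at q = 10 is ¥18 ≤ P, so revenue covers variable cost.
Profit = P·q − TC = 58·10 − 717 = -¥137, a loss, but smaller than the ¥537 fixed cost the firm would lose by shutting down.

Produce at q = 10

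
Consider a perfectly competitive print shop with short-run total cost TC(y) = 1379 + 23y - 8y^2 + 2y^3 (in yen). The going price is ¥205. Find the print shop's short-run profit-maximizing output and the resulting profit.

AVC = 23 - 8y + 2y^2; min AVC = ¥15 at y = 2. Since P = ¥205 ≥ min AVC, the firm produces.
With MC = 23 - 16y + 6y^2, P = MC on the upward-sloping part at y* = 7.
TR = 205·7 = 1435. TC = 1379 + 455 = 1834. Profit = 1435 − 1834 = -¥399.
Shutting down would mean losing the fixed cost of ¥1379, so operating at a loss of ¥399 is better by ¥980.

Profit = -¥399 at y = 7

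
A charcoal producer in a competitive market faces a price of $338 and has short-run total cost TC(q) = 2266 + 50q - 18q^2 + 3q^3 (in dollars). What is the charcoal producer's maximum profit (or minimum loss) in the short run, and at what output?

AVC = 50 - 18q + 3q^2 has its minimum $23 at q = 3; price $338 clears that bar, so the firm operates.
MC = 50 - 36q + 9q^2. Setting P = MC and taking the root on the rising branch gives q* = 8.
TR = 338·8 = 2704. TC = 2266 + 784 = 3050. Profit = 2704 − 3050 = -$346.
By producing, the firm covers all variable cost plus $1920 of fixed cost; shutting down would lose the full $2266.

Profit = -$346 at q = 8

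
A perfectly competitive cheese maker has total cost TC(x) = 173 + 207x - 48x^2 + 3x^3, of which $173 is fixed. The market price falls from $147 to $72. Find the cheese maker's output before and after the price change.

Output falls from 10 to 9

AVC = 207 - 48x + 3x^2, minimized at x = 8 where min AVC = $15. MC = 207 - 96x + 9x^2.
With P = $147 above the shutdown price, P = MC gives x = 10.
At P = $72 ≥ min AVC, set P = MC: x = 9. The firm stays open but cuts output.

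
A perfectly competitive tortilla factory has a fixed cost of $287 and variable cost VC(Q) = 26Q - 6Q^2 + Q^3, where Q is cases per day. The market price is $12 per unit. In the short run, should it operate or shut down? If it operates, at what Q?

Strip out fixed cost: VC = 26Q - 6Q^2 + Q^3. Then AVC = 26 - 6Q + Q^2 and MC = 26 - 12Q + 3Q^2.
AVC hits its minimum where MC = AVC, at Q = 3, giving min AVC = 26 - 6·3 + 3^2 = $17.
Since P = $12 < min AVC = $17, price fails to cover variable cost at any output.
Best response: produce nothing and absorb the $287 fixed cost.

Shut down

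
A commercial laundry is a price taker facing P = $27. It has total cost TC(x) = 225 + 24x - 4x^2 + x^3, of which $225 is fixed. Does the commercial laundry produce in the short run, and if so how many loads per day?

Produce at x = 3

Strip out fixed cost: VC = 24x - 4x^2 + x^3. Then AVC = 24 - 4x + x^2 and MC = 24 - 8x + 3x^2.
AVC is minimized where dAVC/dx = -4 + 2x = 0, at x = 2; min AVC = 24 - 4·2 + 2^2 = $20.
P = $27 exceeds min AVC = $20, so the firm stays open.
Solving P = MC: -3 - 8x + 3x^2 = 0 ⇒ x = -1/3 or 3. On the upward-sloping branch, x* = 3.
Check: AVC at x = 3 is $21 ≤ P, so revenue covers variable cost.
Profit = P·x − TC = 27·3 − 288 = -$207, a loss, but smaller than the $225 fixed cost the firm would lose by shutting down.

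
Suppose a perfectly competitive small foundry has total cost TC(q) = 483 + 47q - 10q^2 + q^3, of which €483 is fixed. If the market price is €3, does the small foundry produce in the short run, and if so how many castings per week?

Strip out fixed cost: VC = 47q - 10q^2 + q^3. Then AVC = 47 - 10q + q^2 and MC = 47 - 20q + 3q^2.
AVC hits its minimum where MC = AVC, at q = 5, giving min AVC = 47 - 10·5 + 5^2 = €22.
With P < min AVC (€3 < €22), every unit sold adds to the loss.
Best response: produce nothing and absorb the €483 fixed cost.

Shut down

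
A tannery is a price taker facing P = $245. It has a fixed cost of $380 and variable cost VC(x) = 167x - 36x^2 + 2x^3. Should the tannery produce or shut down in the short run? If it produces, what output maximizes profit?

Produce at x = 13

From TC, MC = TC'(x) = 167 - 72x + 6x^2 and AVC = VC/x = 167 - 36x + 2x^2.
AVC is minimized where dAVC/dx = -36 + 4x = 0, at x = 9; min AVC = 167 - 36·9 + 2·9^2 = $5.
Because $245 ≥ $5, revenue can cover variable cost; the firm operates.
Solving P = MC: -78 - 72x + 6x^2 = 0 ⇒ x = -1 or 13. On the upward-sloping branch, x* = 13.
Check: AVC at x = 13 is $37 ≤ P, so revenue covers variable cost.
Profit = P·x − TC = 245·13 − 861 = $2324.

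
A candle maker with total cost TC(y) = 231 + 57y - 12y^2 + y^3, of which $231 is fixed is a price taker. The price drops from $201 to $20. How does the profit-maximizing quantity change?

Output falls from 12 to 0 (the firm shuts down)

AVC = 57 - 12y + y^2, minimized at y = 6 where min AVC = $21. MC = 57 - 24y + 3y^2.
With P = $201 above the shutdown price, P = MC gives y = 12.
At P = $20 < min AVC = $21, price no longer covers variable cost at any output, so the firm shuts down: y = 0.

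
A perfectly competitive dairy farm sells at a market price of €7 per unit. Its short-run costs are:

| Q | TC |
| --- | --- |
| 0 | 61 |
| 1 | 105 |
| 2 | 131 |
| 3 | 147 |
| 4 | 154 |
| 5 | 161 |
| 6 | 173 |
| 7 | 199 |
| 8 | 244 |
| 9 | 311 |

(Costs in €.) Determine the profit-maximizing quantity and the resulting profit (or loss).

Profit at each row (π = 7Q − TC): Q=0: -61; Q=1: -98; Q=2: -117; Q=3: -126; Q=4: -126; Q=5: -126; Q=6: -131; Q=7: -150; Q=8: -188; Q=9: -248.
Profit is highest at Q = 0. Equivalently, the lowest AVC in the table is 112/6 ≈ €18.67 at Q = 6, and P = €7 falls below it — price never covers variable cost, so the firm shuts down and loses only its fixed cost.

Q = 0 (shut down); profit = -€61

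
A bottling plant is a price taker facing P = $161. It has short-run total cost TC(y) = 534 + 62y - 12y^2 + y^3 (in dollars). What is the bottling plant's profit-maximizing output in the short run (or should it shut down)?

Produce at y = 11

From TC, MC = TC'(y) = 62 - 24y + 3y^2 and AVC = VC/y = 62 - 12y + y^2.
AVC is minimized where dAVC/dy = -12 + 2y = 0, at y = 6; min AVC = 62 - 12·6 + 6^2 = $26.
Since P = $161 ≥ min AVC = $26, price covers variable cost and the firm should produce.
P = MC gives -99 - 24y + 3y^2 = 0, with roots -3 and 11. Take the larger (rising MC): y* = 11.
Check: AVC at y = 11 is $51 ≤ P, so revenue covers variable cost.
Profit = P·y − TC = 161·11 − 1095 = $676.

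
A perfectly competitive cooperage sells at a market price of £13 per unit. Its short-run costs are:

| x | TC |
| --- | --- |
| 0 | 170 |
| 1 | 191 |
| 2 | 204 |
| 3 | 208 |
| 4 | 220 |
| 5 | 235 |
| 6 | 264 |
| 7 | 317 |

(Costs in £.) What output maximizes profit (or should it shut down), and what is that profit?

x = 4; profit = -£168

Compute π = P·x − TC at each output: x=0: -170; x=1: -178; x=2: -178; x=3: -169; x=4: -168; x=5: -170; x=6: -186; x=7: -226.
Profit is maximized at x = 4. AVC there is 50/4 = £12.50 ≤ P, so producing beats shutting down (which would give -£170).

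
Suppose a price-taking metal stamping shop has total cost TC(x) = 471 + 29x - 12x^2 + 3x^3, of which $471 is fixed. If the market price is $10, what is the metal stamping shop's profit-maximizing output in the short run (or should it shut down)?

Shut down

From TC, MC = TC'(x) = 29 - 24x + 9x^2 and AVC = VC/x = 29 - 12x + 3x^2.
AVC is minimized where dAVC/dx = -12 + 6x = 0, at x = 2; min AVC = 29 - 12·2 + 3·2^2 = $17.
Since P = $10 < min AVC = $17, price fails to cover variable cost at any output.
Shutting down limits the loss to fixed cost, $471.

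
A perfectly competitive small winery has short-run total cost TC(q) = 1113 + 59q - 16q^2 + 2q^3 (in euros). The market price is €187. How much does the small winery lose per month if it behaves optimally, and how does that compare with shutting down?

AVC = 59 - 16q + 2q^2; min AVC = €27 at q = 4. Since P = €187 ≥ min AVC, the firm produces.
MC = 59 - 32q + 6q^2. Setting P = MC and taking the root on the rising branch gives q* = 8.
TR = 187·8 = 1496. TC = 1113 + 472 = 1585. Profit = 1496 − 1585 = -€89.
Shutting down would mean losing the fixed cost of €1113, so operating at a loss of €89 is better by €1024.

Profit = -€89 at q = 8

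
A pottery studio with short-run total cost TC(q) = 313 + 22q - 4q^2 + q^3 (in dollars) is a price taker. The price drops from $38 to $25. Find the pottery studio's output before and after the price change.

Output falls from 4 to 3

AVC = 22 - 4q + q^2, minimized at q = 2 where min AVC = $18. MC = 22 - 8q + 3q^2.
With P = $38 above the shutdown price, P = MC gives q = 4.
At P = $25 ≥ min AVC, set P = MC: q = 3. The firm stays open but cuts output.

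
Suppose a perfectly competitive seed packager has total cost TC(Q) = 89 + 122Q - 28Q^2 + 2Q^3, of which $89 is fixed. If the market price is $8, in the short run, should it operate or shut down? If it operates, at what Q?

Shut down

Strip out fixed cost: VC = 122Q - 28Q^2 + 2Q^3. Then AVC = 122 - 28Q + 2Q^2 and MC = 122 - 56Q + 6Q^2.
AVC hits its minimum where MC = AVC, at Q = 7, giving min AVC = 122 - 28·7 + 2·7^2 = $24.
With P < min AVC ($8 < $24), every unit sold adds to the loss.
Best response: produce nothing and absorb the $89 fixed cost.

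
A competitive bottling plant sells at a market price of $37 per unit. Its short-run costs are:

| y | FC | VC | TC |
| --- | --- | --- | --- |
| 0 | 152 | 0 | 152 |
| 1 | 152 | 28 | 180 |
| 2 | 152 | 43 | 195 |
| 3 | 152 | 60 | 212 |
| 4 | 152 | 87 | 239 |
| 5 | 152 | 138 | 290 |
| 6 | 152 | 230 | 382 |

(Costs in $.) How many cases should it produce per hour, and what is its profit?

y = 4; profit = -$91

Tabulate TR − TC: y=0: -152; y=1: -143; y=2: -121; y=3: -101; y=4: -91; y=5: -105; y=6: -160.
Profit is maximized at y = 4. AVC there is 87/4 = $21.75 ≤ P, so producing beats shutting down (which would give -$152).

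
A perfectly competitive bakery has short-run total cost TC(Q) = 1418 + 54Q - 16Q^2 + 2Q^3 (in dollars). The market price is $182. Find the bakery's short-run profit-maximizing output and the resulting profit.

Profit = -$394 at Q = 8

AVC = 54 - 16Q + 2Q^2; min AVC = $22 at Q = 4. Since P = $182 ≥ min AVC, the firm produces.
MC = 54 - 32Q + 6Q^2. Setting P = MC and taking the root on the rising branch gives Q* = 8.
TR = 182·8 = 1456. TC = 1418 + 432 = 1850. Profit = 1456 − 1850 = -$394.
Shutting down would mean losing the fixed cost of $1418, so operating at a loss of $394 is better by $1024.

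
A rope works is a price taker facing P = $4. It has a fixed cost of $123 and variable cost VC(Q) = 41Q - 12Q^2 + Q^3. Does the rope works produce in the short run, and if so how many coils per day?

Shut down

From TC, MC = TC'(Q) = 41 - 24Q + 3Q^2 and AVC = VC/Q = 41 - 12Q + Q^2.
AVC is minimized where dAVC/dQ = -12 + 2Q = 0, at Q = 6; min AVC = 41 - 12·6 + 6^2 = $5.
Since P = $4 < min AVC = $5, price fails to cover variable cost at any output.
Shutting down limits the loss to fixed cost, $123.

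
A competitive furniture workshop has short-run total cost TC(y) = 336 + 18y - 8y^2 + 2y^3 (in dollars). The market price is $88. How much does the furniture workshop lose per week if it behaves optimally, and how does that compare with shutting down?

Profit = -$36 at y = 5

AVC = 18 - 8y + 2y^2; min AVC = $10 at y = 2. Since P = $88 ≥ min AVC, the firm produces.
MC = 18 - 16y + 6y^2. Setting P = MC and taking the root on the rising branch gives y* = 5.
TR = 88·5 = 440. TC = 336 + 140 = 476. Profit = 440 − 476 = -$36.
That loss of $36 beats the $336 the firm would lose by shutting down; producing recovers $300 of fixed cost.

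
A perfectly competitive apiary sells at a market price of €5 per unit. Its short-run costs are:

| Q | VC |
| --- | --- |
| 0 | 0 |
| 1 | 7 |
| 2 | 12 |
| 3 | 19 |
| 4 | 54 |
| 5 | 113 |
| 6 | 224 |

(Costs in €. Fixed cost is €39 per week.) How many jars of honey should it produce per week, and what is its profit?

Q = 0 (shut down); profit = -€39

Compute π = P·Q − TC at each output: Q=0: -39; Q=1: -41; Q=2: -41; Q=3: -43; Q=4: -73; Q=5: -127; Q=6: -233.
Profit is highest at Q = 0. Equivalently, the lowest AVC in the table is 12/2 ≈ €6 at Q = 2, and P = €5 falls below it — price never covers variable cost, so the firm shuts down and loses only its fixed cost.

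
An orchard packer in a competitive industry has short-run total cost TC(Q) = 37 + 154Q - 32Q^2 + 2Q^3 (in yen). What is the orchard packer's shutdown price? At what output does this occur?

¥26 per unit, at Q = 8

Short-run supply begins at min AVC. From VC = 154Q - 32Q^2 + 2Q^3, AVC = 154 - 32Q + 2Q^2.
dAVC/dQ = -32 + 4Q = 0 gives Q = 8. min AVC = 154 - 32·8 + 2·8^2 = 26.
For P < ¥26 the firm produces nothing.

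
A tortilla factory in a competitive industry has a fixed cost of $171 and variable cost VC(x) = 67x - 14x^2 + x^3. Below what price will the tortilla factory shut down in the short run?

$18 per unit

The firm shuts down when price falls below the minimum of average variable cost. AVC = VC/x = 67 - 14x + x^2.
At the minimum of AVC, MC = AVC. MC = 67 - 28x + 3x^2; setting MC = AVC gives 2x^2 - 14x = 0, so x = 7. min AVC = 18.
For P < $18 the firm produces nothing.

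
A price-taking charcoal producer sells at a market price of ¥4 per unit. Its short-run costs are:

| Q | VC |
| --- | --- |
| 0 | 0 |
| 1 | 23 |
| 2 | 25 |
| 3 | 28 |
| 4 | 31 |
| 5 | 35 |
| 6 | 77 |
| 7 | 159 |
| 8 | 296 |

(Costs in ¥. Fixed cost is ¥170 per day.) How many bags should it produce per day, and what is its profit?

Profit at each row (π = 4Q − TC): Q=0: -170; Q=1: -189; Q=2: -187; Q=3: -186; Q=4: -185; Q=5: -185; Q=6: -223; Q=7: -301; Q=8: -434.
Profit is highest at Q = 0. Equivalently, the lowest AVC in the table is 35/5 ≈ ¥7 at Q = 5, and P = ¥4 falls below it — price never covers variable cost, so the firm shuts down and loses only its fixed cost.

Q = 0 (shut down); profit = -¥170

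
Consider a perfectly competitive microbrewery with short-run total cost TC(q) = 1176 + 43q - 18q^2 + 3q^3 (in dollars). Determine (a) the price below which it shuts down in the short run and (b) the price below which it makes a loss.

AVC = 43 - 18q + 3q^2; minimized at q = 3, giving min AVC = $16. That is the shutdown price.
ATC = 1176/q + 43 - 18q + 3q^2. Setting dATC/dq = −1176/q^2 − 18 + 6q = 0 gives q = 7 (since 6·7^3 − 18·7^2 = 1176).
min ATC = 1176/7 + 43 − 18·7 + 3·7^2 = $232. That is the break-even price.
Between these two prices the firm operates at a loss; above $232 it earns a profit.

Shutdown price = $16; break-even price = $232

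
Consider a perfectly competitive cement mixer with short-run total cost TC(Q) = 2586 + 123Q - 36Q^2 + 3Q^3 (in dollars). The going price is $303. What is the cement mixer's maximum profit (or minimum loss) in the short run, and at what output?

AVC = 123 - 36Q + 3Q^2 has its minimum $15 at Q = 6; price $303 clears that bar, so the firm operates.
With MC = 123 - 72Q + 9Q^2, P = MC on the upward-sloping part at Q* = 10.
TR = 303·10 = 3030. TC = 2586 + 630 = 3216. Profit = 3030 − 3216 = -$186.
By producing, the firm covers all variable cost plus $2400 of fixed cost; shutting down would lose the full $2586.

Profit = -$186 at Q = 10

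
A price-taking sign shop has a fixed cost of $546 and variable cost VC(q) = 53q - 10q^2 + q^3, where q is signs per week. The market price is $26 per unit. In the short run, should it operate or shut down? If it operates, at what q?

Shut down

Strip out fixed cost: VC = 53q - 10q^2 + q^3. Then AVC = 53 - 10q + q^2 and MC = 53 - 20q + 3q^2.
AVC hits its minimum where MC = AVC, at q = 5, giving min AVC = 53 - 10·5 + 5^2 = $28.
Since P = $26 < min AVC = $28, price fails to cover variable cost at any output.
Best response: produce nothing and absorb the $546 fixed cost.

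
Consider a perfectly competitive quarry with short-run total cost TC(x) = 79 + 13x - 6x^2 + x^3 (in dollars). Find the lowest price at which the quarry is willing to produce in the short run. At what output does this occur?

$4 per unit, at x = 3

The shutdown price is the minimum of AVC. VC = 13x - 6x^2 + x^3, so AVC = 13 - 6x + x^2.
At the minimum of AVC, MC = AVC. MC = 13 - 12x + 3x^2; setting MC = AVC gives 2x^2 - 6x = 0, so x = 3. min AVC = 4.
The firm shuts down for any P below $4.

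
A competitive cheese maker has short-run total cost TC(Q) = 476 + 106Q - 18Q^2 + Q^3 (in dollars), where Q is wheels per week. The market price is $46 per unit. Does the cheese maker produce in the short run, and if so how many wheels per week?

Strip out fixed cost: VC = 106Q - 18Q^2 + Q^3. Then AVC = 106 - 18Q + Q^2 and MC = 106 - 36Q + 3Q^2.
AVC hits its minimum where MC = AVC, at Q = 9, giving min AVC = 106 - 18·9 + 9^2 = $25.
Since P = $46 ≥ min AVC = $25, price covers variable cost and the firm should produce.
Set P = MC: 46 = 106 - 36Q + 3Q^2 → 60 - 36Q + 3Q^2 = 0. The roots are Q = 2 and Q = 10; the profit-maximizing output is on the rising part of MC, so Q* = 10.
Check: AVC at Q = 10 is $26 ≤ P, so revenue covers variable cost.
Profit = P·Q − TC = 46·10 − 736 = -$276, a loss, but smaller than the $476 fixed cost the firm would lose by shutting down.

Produce at Q = 10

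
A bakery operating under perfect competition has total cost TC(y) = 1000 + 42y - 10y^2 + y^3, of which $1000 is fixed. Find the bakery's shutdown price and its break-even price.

Shutdown price = $17; break-even price = $142

Shutdown price = min AVC. AVC = 42 - 10y + y^2, with vertex at y = 5 and minimum $17.
ATC = 1000/y + 42 - 10y + y^2. Setting dATC/dy = −1000/y^2 − 10 + 2y = 0 gives y = 10 (since 2·10^3 − 10·10^2 = 1000).
min ATC = 1000/10 + 42 − 10·10 + 10^2 = $142. That is the break-even price.
For $17 ≤ P < $142 the firm produces at a loss; below $17 it shuts down.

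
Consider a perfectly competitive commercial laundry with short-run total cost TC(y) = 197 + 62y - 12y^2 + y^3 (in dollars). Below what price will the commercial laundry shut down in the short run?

The firm shuts down when price falls below the minimum of average variable cost. AVC = VC/y = 62 - 12y + y^2.
dAVC/dy = -12 + 2y = 0 gives y = 6. min AVC = 62 - 12·6 + 6^2 = 26.
For P < $26 the firm produces nothing.

$26 per unit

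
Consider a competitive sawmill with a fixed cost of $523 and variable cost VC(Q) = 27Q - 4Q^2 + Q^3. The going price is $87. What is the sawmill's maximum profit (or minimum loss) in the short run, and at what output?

Profit = -$235 at Q = 6

AVC = 27 - 4Q + Q^2 has its minimum $23 at Q = 2; price $87 clears that bar, so the firm operates.
MC = 27 - 8Q + 3Q^2. Setting P = MC and taking the root on the rising branch gives Q* = 6.
TR = 87·6 = 522. TC = 523 + 234 = 757. Profit = 522 − 757 = -$235.
By producing, the firm covers all variable cost plus $288 of fixed cost; shutting down would lose the full $523.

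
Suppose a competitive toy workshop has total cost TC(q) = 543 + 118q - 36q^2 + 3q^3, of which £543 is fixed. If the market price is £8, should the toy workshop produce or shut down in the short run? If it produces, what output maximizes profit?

Strip out fixed cost: VC = 118q - 36q^2 + 3q^3. Then AVC = 118 - 36q + 3q^2 and MC = 118 - 72q + 9q^2.
The AVC parabola has its vertex at q = 36/6 = 6, where AVC = 118 - 36·6 + 3·6^2 = £10.
With P < min AVC (£8 < £10), every unit sold adds to the loss.
Best response: produce nothing and absorb the £543 fixed cost.

Shut down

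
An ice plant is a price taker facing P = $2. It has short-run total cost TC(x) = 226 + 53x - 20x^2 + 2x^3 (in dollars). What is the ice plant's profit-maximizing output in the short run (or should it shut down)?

Shut down

Strip out fixed cost: VC = 53x - 20x^2 + 2x^3. Then AVC = 53 - 20x + 2x^2 and MC = 53 - 40x + 6x^2.
AVC hits its minimum where MC = AVC, at x = 5, giving min AVC = 53 - 20·5 + 2·5^2 = $3.
P = $2 lies below min AVC = $3; no output level covers variable cost.
Best response: produce nothing and absorb the $226 fixed cost.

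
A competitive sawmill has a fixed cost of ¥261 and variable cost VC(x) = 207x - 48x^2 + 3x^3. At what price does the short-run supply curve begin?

The shutdown price is the minimum of AVC. VC = 207x - 48x^2 + 3x^3, so AVC = 207 - 48x + 3x^2.
At the minimum of AVC, MC = AVC. MC = 207 - 96x + 9x^2; setting MC = AVC gives 6x^2 - 48x = 0, so x = 8. min AVC = 15.
So the shutdown price is ¥15.

¥15 per unit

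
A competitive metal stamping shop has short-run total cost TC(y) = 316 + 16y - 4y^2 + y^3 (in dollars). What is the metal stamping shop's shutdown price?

$12 per unit

Short-run supply begins at min AVC. From VC = 16y - 4y^2 + y^3, AVC = 16 - 4y + y^2.
At the minimum of AVC, MC = AVC. MC = 16 - 8y + 3y^2; setting MC = AVC gives 2y^2 - 4y = 0, so y = 2. min AVC = 12.
For P < $12 the firm produces nothing.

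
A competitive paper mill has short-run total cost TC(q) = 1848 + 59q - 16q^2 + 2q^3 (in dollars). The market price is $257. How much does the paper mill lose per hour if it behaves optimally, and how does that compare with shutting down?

AVC = 59 - 16q + 2q^2; min AVC = $27 at q = 4. Since P = $257 ≥ min AVC, the firm produces.
With MC = 59 - 32q + 6q^2, P = MC on the upward-sloping part at q* = 9.
TR = 257·9 = 2313. TC = 1848 + 693 = 2541. Profit = 2313 − 2541 = -$228.
That loss of $228 beats the $1848 the firm would lose by shutting down; producing recovers $1620 of fixed cost.

Profit = -$228 at q = 9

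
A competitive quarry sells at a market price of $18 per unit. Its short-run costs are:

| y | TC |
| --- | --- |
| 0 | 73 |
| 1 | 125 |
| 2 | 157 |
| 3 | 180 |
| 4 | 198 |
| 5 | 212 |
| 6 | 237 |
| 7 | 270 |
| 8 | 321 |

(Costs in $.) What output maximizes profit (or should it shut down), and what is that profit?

y = 0 (shut down); profit = -$73

Tabulate TR − TC: y=0: -73; y=1: -107; y=2: -121; y=3: -126; y=4: -126; y=5: -122; y=6: -129; y=7: -144; y=8: -177.
Profit is highest at y = 0. Equivalently, the lowest AVC in the table is 164/6 ≈ $27.33 at y = 6, and P = $18 falls below it — price never covers variable cost, so the firm shuts down and loses only its fixed cost.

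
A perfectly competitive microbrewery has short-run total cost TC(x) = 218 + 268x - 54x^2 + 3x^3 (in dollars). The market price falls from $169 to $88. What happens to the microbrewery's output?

Output falls from 11 to 10

AVC = 268 - 54x + 3x^2, minimized at x = 9 where min AVC = $25. MC = 268 - 108x + 9x^2.
At P = $169 ≥ min AVC, set P = MC on the rising branch: x = 11.
At P = $88 ≥ min AVC, set P = MC: x = 10. The firm stays open but cuts output.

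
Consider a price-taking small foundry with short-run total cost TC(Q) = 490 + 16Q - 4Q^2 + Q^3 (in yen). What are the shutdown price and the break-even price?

Shutdown price = ¥12; break-even price = ¥107

AVC = 16 - 4Q + Q^2; minimized at Q = 2, giving min AVC = ¥12. That is the shutdown price.
ATC = 490/Q + 16 - 4Q + Q^2. Setting dATC/dQ = −490/Q^2 − 4 + 2Q = 0 gives Q = 7 (since 2·7^3 − 4·7^2 = 490).
min ATC = 490/7 + 16 − 4·7 + 7^2 = ¥107. That is the break-even price.
For ¥12 ≤ P < ¥107 the firm produces at a loss; below ¥12 it shuts down.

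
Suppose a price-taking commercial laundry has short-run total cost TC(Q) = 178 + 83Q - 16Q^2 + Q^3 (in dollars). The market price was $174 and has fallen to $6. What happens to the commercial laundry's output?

AVC = 83 - 16Q + Q^2, minimized at Q = 8 where min AVC = $19. MC = 83 - 32Q + 3Q^2.
With P = $174 above the shutdown price, P = MC gives Q = 13.
At P = $6 < min AVC = $19, price no longer covers variable cost at any output, so the firm shuts down: Q = 0.

Output falls from 13 to 0 (the firm shuts down)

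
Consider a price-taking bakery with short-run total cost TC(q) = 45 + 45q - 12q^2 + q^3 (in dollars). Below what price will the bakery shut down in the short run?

Short-run supply begins at min AVC. From VC = 45q - 12q^2 + q^3, AVC = 45 - 12q + q^2.
At the minimum of AVC, MC = AVC. MC = 45 - 24q + 3q^2; setting MC = AVC gives 2q^2 - 12q = 0, so q = 6. min AVC = 9.
So the shutdown price is $9.

$9 per unit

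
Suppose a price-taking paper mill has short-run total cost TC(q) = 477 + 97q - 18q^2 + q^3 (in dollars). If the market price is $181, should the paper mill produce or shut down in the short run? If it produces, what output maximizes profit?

Produce at q = 14

Strip out fixed cost: VC = 97q - 18q^2 + q^3. Then AVC = 97 - 18q + q^2 and MC = 97 - 36q + 3q^2.
The AVC parabola has its vertex at q = 18/2 = 9, where AVC = 97 - 18·9 + 9^2 = $16.
Because $181 ≥ $16, revenue can cover variable cost; the firm operates.
Set P = MC: 181 = 97 - 36q + 3q^2 → -84 - 36q + 3q^2 = 0. The roots are q = -2 and q = 14; the profit-maximizing output is on the rising part of MC, so q* = 14.
Check: AVC at q = 14 is $41 ≤ P, so revenue covers variable cost.
Profit = P·q − TC = 181·14 − 1051 = $1483.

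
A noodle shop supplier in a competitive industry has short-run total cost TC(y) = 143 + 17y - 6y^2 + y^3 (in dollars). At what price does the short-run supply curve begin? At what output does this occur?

The shutdown price is the minimum of AVC. VC = 17y - 6y^2 + y^3, so AVC = 17 - 6y + y^2.
At the minimum of AVC, MC = AVC. MC = 17 - 12y + 3y^2; setting MC = AVC gives 2y^2 - 6y = 0, so y = 3. min AVC = 8.
So the shutdown price is $8.

$8 per unit, at y = 3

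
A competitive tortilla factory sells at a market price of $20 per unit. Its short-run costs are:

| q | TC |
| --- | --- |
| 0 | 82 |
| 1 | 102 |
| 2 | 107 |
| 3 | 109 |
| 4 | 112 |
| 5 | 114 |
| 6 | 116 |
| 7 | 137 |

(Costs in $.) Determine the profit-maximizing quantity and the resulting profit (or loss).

Profit at each row (π = 20q − TC): q=0: -82; q=1: -82; q=2: -67; q=3: -49; q=4: -32; q=5: -14; q=6: 4; q=7: 3.
Profit is maximized at q = 6. AVC there is 34/6 = $5.67 ≤ P, so producing beats shutting down (which would give -$82).

q = 6; profit = $4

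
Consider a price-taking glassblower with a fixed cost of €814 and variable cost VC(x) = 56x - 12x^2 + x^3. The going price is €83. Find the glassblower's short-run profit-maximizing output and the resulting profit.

AVC = 56 - 12x + x^2; min AVC = €20 at x = 6. Since P = €83 ≥ min AVC, the firm produces.
With MC = 56 - 24x + 3x^2, P = MC on the upward-sloping part at x* = 9.
TR = 83·9 = 747. TC = 814 + 261 = 1075. Profit = 747 − 1075 = -€328.
That loss of €328 beats the €814 the firm would lose by shutting down; producing recovers €486 of fixed cost.

Profit = -€328 at x = 9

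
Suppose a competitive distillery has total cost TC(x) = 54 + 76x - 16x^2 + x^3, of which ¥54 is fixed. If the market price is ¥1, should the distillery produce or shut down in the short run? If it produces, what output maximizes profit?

Shut down

From TC, MC = TC'(x) = 76 - 32x + 3x^2 and AVC = VC/x = 76 - 16x + x^2.
AVC is minimized where dAVC/dx = -16 + 2x = 0, at x = 8; min AVC = 76 - 16·8 + 8^2 = ¥12.
Since P = ¥1 < min AVC = ¥12, price fails to cover variable cost at any output.
Shutting down limits the loss to fixed cost, ¥54.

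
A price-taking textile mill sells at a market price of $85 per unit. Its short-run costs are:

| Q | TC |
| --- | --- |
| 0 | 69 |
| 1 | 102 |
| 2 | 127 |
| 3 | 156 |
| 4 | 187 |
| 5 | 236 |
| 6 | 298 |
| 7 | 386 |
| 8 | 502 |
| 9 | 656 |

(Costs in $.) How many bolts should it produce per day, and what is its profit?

Q = 6; profit = $212

Compute π = P·Q − TC at each output: Q=0: -69; Q=1: -17; Q=2: 43; Q=3: 99; Q=4: 153; Q=5: 189; Q=6: 212; Q=7: 209; Q=8: 178; Q=9: 109.
Profit is maximized at Q = 6. AVC there is 229/6 = $38.17 ≤ P, so producing beats shutting down (which would give -$69).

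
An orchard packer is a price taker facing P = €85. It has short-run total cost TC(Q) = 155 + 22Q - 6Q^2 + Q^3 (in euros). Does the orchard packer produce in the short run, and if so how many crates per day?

Strip out fixed cost: VC = 22Q - 6Q^2 + Q^3. Then AVC = 22 - 6Q + Q^2 and MC = 22 - 12Q + 3Q^2.
The AVC parabola has its vertex at Q = 6/2 = 3, where AVC = 22 - 6·3 + 3^2 = €13.
P = €85 exceeds min AVC = €13, so the firm stays open.
Solving P = MC: -63 - 12Q + 3Q^2 = 0 ⇒ Q = -3 or 7. On the upward-sloping branch, Q* = 7.
Check: AVC at Q = 7 is €29 ≤ P, so revenue covers variable cost.
Profit = P·Q − TC = 85·7 − 358 = €237.

Produce at Q = 7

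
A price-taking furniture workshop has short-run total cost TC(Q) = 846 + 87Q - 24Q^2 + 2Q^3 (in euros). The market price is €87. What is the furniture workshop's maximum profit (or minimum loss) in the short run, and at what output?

AVC = 87 - 24Q + 2Q^2 has its minimum €15 at Q = 6; price €87 clears that bar, so the firm operates.
With MC = 87 - 48Q + 6Q^2, P = MC on the upward-sloping part at Q* = 8.
TR = 87·8 = 696. TC = 846 + 184 = 1030. Profit = 696 − 1030 = -€334.
By producing, the firm covers all variable cost plus €512 of fixed cost; shutting down would lose the full €846.

Profit = -€334 at Q = 8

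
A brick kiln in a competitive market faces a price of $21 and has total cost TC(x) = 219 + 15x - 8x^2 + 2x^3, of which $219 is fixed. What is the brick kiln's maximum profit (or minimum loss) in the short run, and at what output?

AVC = 15 - 8x + 2x^2 has its minimum $7 at x = 2; price $21 clears that bar, so the firm operates.
With MC = 15 - 16x + 6x^2, P = MC on the upward-sloping part at x* = 3.
TR = 21·3 = 63. TC = 219 + 27 = 246. Profit = 63 − 246 = -$183.
By producing, the firm covers all variable cost plus $36 of fixed cost; shutting down would lose the full $219.

Profit = -$183 at x = 3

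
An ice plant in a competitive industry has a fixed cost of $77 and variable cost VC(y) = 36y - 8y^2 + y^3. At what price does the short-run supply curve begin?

$20 per unit

The firm shuts down when price falls below the minimum of average variable cost. AVC = VC/y = 36 - 8y + y^2.
dAVC/dy = -8 + 2y = 0 gives y = 4. min AVC = 36 - 8·4 + 4^2 = 20.
The firm shuts down for any P below $20.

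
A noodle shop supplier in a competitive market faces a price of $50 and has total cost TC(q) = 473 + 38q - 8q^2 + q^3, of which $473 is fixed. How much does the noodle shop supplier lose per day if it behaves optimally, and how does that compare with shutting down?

Profit = -$329 at q = 6

AVC = 38 - 8q + q^2; min AVC = $22 at q = 4. Since P = $50 ≥ min AVC, the firm produces.
With MC = 38 - 16q + 3q^2, P = MC on the upward-sloping part at q* = 6.
TR = 50·6 = 300. TC = 473 + 156 = 629. Profit = 300 − 629 = -$329.
That loss of $329 beats the $473 the firm would lose by shutting down; producing recovers $144 of fixed cost.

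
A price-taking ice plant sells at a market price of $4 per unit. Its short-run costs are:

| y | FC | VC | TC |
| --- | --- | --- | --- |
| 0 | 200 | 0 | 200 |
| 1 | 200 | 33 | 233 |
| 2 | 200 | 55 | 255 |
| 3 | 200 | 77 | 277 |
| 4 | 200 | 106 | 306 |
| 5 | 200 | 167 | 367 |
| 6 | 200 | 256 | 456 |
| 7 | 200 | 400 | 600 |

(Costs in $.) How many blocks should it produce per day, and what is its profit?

y = 0 (shut down); profit = -$200

Compute π = P·y − TC at each output: y=0: -200; y=1: -229; y=2: -247; y=3: -265; y=4: -290; y=5: -347; y=6: -432; y=7: -572.
Profit is highest at y = 0. Equivalently, the lowest AVC in the table is 77/3 ≈ $25.67 at y = 3, and P = $4 falls below it — price never covers variable cost, so the firm shuts down and loses only its fixed cost.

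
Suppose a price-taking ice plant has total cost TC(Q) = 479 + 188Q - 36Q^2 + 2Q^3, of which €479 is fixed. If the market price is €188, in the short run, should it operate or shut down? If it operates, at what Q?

Produce at Q = 12

Variable cost is VC = 188Q - 36Q^2 + 2Q^3, so AVC = VC/Q = 188 - 36Q + 2Q^2 and MC = dTC/dQ = 188 - 72Q + 6Q^2.
AVC is minimized where dAVC/dQ = -36 + 4Q = 0, at Q = 9; min AVC = 188 - 36·9 + 2·9^2 = €26.
Because €188 ≥ €26, revenue can cover variable cost; the firm operates.
Solving P = MC: -72Q + 6Q^2 = 0 ⇒ Q = 0 or 12. On the upward-sloping branch, Q* = 12.
Check: AVC at Q = 12 is €44 ≤ P, so revenue covers variable cost.
Profit = P·Q − TC = 188·12 − 1007 = €1249.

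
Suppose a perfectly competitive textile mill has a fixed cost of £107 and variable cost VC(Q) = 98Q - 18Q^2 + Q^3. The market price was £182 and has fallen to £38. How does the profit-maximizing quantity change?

Output falls from 14 to 10

MC = 98 - 36Q + 3Q^2; the shutdown threshold is min AVC = £17 (at Q = 9).
With P = £182 above the shutdown price, P = MC gives Q = 14.
At P = £38 ≥ min AVC, set P = MC: Q = 10. The firm stays open but cuts output.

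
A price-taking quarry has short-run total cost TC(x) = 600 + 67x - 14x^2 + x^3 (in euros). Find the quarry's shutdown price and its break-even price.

Shutdown price = min AVC. AVC = 67 - 14x + x^2, with vertex at x = 7 and minimum €18.
ATC = 600/x + 67 - 14x + x^2. Setting dATC/dx = −600/x^2 − 14 + 2x = 0 gives x = 10 (since 2·10^3 − 14·10^2 = 600).
min ATC = 600/10 + 67 − 14·10 + 10^2 = €87. That is the break-even price.
For €18 ≤ P < €87 the firm produces at a loss; below €18 it shuts down.

Shutdown price = €18; break-even price = €87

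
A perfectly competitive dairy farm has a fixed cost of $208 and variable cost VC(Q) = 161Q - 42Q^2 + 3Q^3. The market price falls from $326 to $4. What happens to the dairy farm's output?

Output falls from 11 to 0 (the firm shuts down)

MC = 161 - 84Q + 9Q^2; the shutdown threshold is min AVC = $14 (at Q = 7).
At P = $326 ≥ min AVC, set P = MC on the rising branch: Q = 11.
At P = $4 < min AVC = $14, price no longer covers variable cost at any output, so the firm shuts down: Q = 0.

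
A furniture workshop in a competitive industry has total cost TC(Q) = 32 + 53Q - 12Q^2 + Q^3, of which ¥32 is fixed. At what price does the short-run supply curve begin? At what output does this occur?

The firm shuts down when price falls below the minimum of average variable cost. AVC = VC/Q = 53 - 12Q + Q^2.
At the minimum of AVC, MC = AVC. MC = 53 - 24Q + 3Q^2; setting MC = AVC gives 2Q^2 - 12Q = 0, so Q = 6. min AVC = 17.
So the shutdown price is ¥17.

¥17 per unit, at Q = 6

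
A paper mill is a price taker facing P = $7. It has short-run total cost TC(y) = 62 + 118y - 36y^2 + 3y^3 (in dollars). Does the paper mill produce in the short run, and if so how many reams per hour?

Variable cost is VC = 118y - 36y^2 + 3y^3, so AVC = VC/y = 118 - 36y + 3y^2 and MC = dTC/dy = 118 - 72y + 9y^2.
The AVC parabola has its vertex at y = 36/6 = 6, where AVC = 118 - 36·6 + 3·6^2 = $10.
P = $7 lies below min AVC = $10; no output level covers variable cost.
The firm minimizes its loss by shutting down and losing only its fixed cost of $62.

Shut down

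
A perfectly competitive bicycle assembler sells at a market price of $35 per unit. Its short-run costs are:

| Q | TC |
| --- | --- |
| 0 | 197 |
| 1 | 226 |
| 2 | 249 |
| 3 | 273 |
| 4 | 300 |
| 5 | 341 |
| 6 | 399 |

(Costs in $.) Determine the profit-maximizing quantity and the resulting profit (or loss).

Profit at each row (π = 35Q − TC): Q=0: -197; Q=1: -191; Q=2: -179; Q=3: -168; Q=4: -160; Q=5: -166; Q=6: -189.
Profit is maximized at Q = 4. AVC there is 103/4 = $25.75 ≤ P, so producing beats shutting down (which would give -$197).

Q = 4; profit = -$160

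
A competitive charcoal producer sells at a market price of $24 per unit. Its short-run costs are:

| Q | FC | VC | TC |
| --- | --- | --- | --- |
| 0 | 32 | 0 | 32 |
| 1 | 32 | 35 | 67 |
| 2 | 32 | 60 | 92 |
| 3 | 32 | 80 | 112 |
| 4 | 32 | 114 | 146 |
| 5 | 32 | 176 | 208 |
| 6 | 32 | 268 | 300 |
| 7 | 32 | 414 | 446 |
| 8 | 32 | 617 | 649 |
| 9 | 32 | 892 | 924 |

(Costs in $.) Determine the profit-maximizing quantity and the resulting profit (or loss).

Q = 0 (shut down); profit = -$32

Profit at each row (π = 24Q − TC): Q=0: -32; Q=1: -43; Q=2: -44; Q=3: -40; Q=4: -50; Q=5: -88; Q=6: -156; Q=7: -278; Q=8: -457; Q=9: -708.
Profit is highest at Q = 0. Equivalently, the lowest AVC in the table is 80/3 ≈ $26.67 at Q = 3, and P = $24 falls below it — price never covers variable cost, so the firm shuts down and loses only its fixed cost.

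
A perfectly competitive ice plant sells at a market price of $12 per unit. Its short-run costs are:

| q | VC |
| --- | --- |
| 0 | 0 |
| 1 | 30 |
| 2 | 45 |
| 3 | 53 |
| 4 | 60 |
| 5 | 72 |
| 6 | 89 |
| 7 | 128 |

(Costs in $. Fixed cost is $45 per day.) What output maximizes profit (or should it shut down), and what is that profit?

q = 0 (shut down); profit = -$45

Profit at each row (π = 12q − TC): q=0: -45; q=1: -63; q=2: -66; q=3: -62; q=4: -57; q=5: -57; q=6: -62; q=7: -89.
Profit is highest at q = 0. Equivalently, the lowest AVC in the table is 72/5 ≈ $14.40 at q = 5, and P = $12 falls below it — price never covers variable cost, so the firm shuts down and loses only its fixed cost.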